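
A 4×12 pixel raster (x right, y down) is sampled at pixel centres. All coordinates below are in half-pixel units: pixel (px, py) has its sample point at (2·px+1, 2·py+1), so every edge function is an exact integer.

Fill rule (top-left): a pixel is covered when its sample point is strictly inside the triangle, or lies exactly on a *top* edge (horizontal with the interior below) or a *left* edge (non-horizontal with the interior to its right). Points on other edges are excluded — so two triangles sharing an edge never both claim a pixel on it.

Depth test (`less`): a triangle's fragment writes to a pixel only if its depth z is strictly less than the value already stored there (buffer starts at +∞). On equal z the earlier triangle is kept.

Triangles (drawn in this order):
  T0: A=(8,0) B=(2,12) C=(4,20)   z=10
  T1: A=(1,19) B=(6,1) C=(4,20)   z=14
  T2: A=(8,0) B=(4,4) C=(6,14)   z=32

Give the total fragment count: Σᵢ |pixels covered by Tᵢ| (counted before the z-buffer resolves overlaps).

T0:
  2·area = 72  (B↔C swapped to make it positive)
  edge (8, 0)→(4, 20): d=(-4,20) right/bottom  bias=-1
  edge (4, 20)→(2, 12): d=(-2,-8) top-left  bias=+0
  edge (2, 12)→(8, 0): d=(6,-12) top-left  bias=+0
    (3,1)@(7, 3): e=[8,58,6] → #
    (3,2)@(7, 5): e=[0,54,18] → ·  [on edge]
    (2,3)@(5, 7): e=[32,34,6] → #
    (3,3)@(7, 7): e=[-8,50,30] → ·
    (2,4)@(5, 9): e=[24,30,18] → #
    (3,4)@(7, 9): e=[-16,46,42] → ·
    (1,5)@(3, 11): e=[56,10,6] → #
    (3,5)@(7, 11): e=[-24,42,54] → ·
    (1,6)@(3, 13): e=[48,6,18] → #
    (3,6)@(7, 13): e=[-32,38,66] → ·
    (1,7)@(3, 15): e=[40,2,30] → #
    (2,7)@(5, 15): e=[0,18,54] → ·  [on edge]
  covered (8 px):
    · · · ·
    · · · #
    · · · ·
    · · # ·
    · · # ·
    · # # ·
    · # # ·
    · # · ·
    · · · ·
    · · · ·
    · · · ·
    · · · ·
T1:
  2·area = 59
  edge (1, 19)→(6, 1): d=(5,-18) top-left  bias=+0
  edge (6, 1)→(4, 20): d=(-2,19) right/bottom  bias=-1
  edge (4, 20)→(1, 19): d=(-3,-1) top-left  bias=+0
    (2,2)@(5, 5): e=[2,11,46] → #
    (3,2)@(7, 5): e=[38,-27,48] → ·
    (2,3)@(5, 7): e=[12,7,40] → #
    (3,3)@(7, 7): e=[48,-31,42] → ·
    (2,4)@(5, 9): e=[22,3,34] → #
    (3,4)@(7, 9): e=[58,-35,36] → ·
    (2,5)@(5, 11): e=[32,-1,28] → ·
    (1,6)@(3, 13): e=[6,33,20] → #
    (2,6)@(5, 13): e=[42,-5,22] → ·
    (1,7)@(3, 15): e=[16,29,14] → #
    (2,7)@(5, 15): e=[52,-9,16] → ·
    (1,8)@(3, 17): e=[26,25,8] → #
    (0,9)@(1, 19): e=[0,59,0] → #  [on edge]
    (3,10)@(7, 21): e=[118,-59,0] → ·  [on edge]
  covered (8 px):
    · · · ·
    · · · ·
    · · # ·
    · · # ·
    · · # ·
    · · · ·
    · # · ·
    · # · ·
    · # · ·
    # # · ·
    · · · ·
    · · · ·
T2:
  2·area = 48  (B↔C swapped to make it positive)
  edge (8, 0)→(6, 14): d=(-2,14) right/bottom  bias=-1
  edge (6, 14)→(4, 4): d=(-2,-10) top-left  bias=+0
  edge (4, 4)→(8, 0): d=(4,-4) top-left  bias=+0
    (3,0)@(7, 1): e=[12,36,0] → #  [on edge]
    (2,1)@(5, 3): e=[36,12,0] → #  [on edge]
    (1,2)@(3, 5): e=[60,-12,0] → ·  [on edge]
    (2,2)@(5, 5): e=[32,8,8] → #
    (0,3)@(1, 7): e=[84,-36,0] → ·  [on edge]
    (2,3)@(5, 7): e=[28,4,16] → #
    (3,3)@(7, 7): e=[0,24,24] → ·  [on edge]
    (2,4)@(5, 9): e=[24,0,24] → #  [on edge]
    (3,4)@(7, 9): e=[-4,20,32] → ·
    (2,5)@(5, 11): e=[20,-4,32] → ·
    (3,9)@(7, 19): e=[-24,0,72] → ·  [on edge]
    (2,10)@(5, 21): e=[0,-24,72] → ·  [on edge]
  covered (7 px):
    · · · #
    · · # #
    · · # #
    · · # ·
    · · # ·
    · · · ·
    · · · ·
    · · · ·
    · · · ·
    · · · ·
    · · · ·
    · · · ·

Answer: 23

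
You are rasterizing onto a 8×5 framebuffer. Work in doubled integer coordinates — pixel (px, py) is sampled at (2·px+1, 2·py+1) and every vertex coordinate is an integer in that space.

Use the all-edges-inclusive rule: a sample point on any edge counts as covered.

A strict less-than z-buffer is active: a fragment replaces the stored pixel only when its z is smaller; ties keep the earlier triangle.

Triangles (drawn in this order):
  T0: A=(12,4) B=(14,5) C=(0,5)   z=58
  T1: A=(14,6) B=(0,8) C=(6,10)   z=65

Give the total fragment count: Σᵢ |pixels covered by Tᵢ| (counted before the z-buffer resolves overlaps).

T0:
  2·area = 14
  edge (12, 4)→(14, 5): d=(2,1) inclusive
  edge (14, 5)→(0, 5): d=(-14,0) inclusive
  edge (0, 5)→(12, 4): d=(12,-1) inclusive
    (0,2)@(1, 5): e=[13,0,1] → X  [on edge]
    (1,2)@(3, 5): e=[11,0,3] → X  [on edge]
    (2,2)@(5, 5): e=[9,0,5] → X  [on edge]
    (3,2)@(7, 5): e=[7,0,7] → X  [on edge]
    (4,2)@(9, 5): e=[5,0,9] → X  [on edge]
    (5,2)@(11, 5): e=[3,0,11] → X  [on edge]
    (6,2)@(13, 5): e=[1,0,13] → X  [on edge]
    (7,2)@(15, 5): e=[-1,0,15] → .  [on edge]
    (0,3)@(1, 7): e=[17,-28,25] → .
    (1,3)@(3, 7): e=[15,-28,27] → .
    (2,3)@(5, 7): e=[13,-28,29] → .
    (3,3)@(7, 7): e=[11,-28,31] → .
  covered (7 px):
    . . . . . . . .
    . . . . . . . .
    X X X X X X X .
    . . . . . . . .
    . . . . . . . .
T1:
  2·area = 40  (B↔C swapped to make it positive)
  edge (14, 6)→(6, 10): d=(-8,4) inclusive
  edge (6, 10)→(0, 8): d=(-6,-2) inclusive
  edge (0, 8)→(14, 6): d=(14,-2) inclusive
    (3,3)@(7, 7): e=[20,20,0] → X  [on edge]
    (4,3)@(9, 7): e=[12,24,4] → X
    (5,3)@(11, 7): e=[4,28,8] → X
    (6,3)@(13, 7): e=[-4,32,12] → .
    (1,4)@(3, 9): e=[20,0,20] → X  [on edge]
    (2,4)@(5, 9): e=[12,4,24] → X
    (4,4)@(9, 9): e=[-4,12,32] → .
    (5,4)@(11, 9): e=[-12,16,36] → .
  covered (6 px):
    . . . . . . . .
    . . . . . . . .
    . . . . . . . .
    . . . X X X . .
    . X X X . . . .

Answer: 13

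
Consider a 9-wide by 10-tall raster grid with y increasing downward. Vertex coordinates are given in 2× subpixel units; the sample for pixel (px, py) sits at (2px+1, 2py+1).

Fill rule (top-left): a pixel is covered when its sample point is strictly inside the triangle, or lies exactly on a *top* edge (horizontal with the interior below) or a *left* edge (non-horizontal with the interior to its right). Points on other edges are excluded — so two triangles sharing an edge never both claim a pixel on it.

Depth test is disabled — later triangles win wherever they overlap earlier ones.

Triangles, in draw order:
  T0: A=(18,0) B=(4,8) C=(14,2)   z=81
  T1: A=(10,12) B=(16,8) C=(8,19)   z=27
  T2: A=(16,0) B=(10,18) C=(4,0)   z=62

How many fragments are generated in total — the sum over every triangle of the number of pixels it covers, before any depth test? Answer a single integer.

T0:
  2·area = 4
  edge (18, 0)→(4, 8): d=(-14,8) right/bottom  bias=-1
  edge (4, 8)→(14, 2): d=(10,-6) top-left  bias=+0
  edge (14, 2)→(18, 0): d=(4,-2) top-left  bias=+0
    (4,2)@(9, 5): e=[2,0,2] → █  [on edge]
    (5,2)@(11, 5): e=[-14,12,6] → ·
    (4,3)@(9, 7): e=[-26,20,10] → ·
  covered (1 px):
    · · · · · · · · ·
    · · · · · · · · ·
    · · · · █ · · · ·
    · · · · · · · · ·
    · · · · · · · · ·
    · · · · · · · · ·
    · · · · · · · · ·
    · · · · · · · · ·
    · · · · · · · · ·
    · · · · · · · · ·
T1:
  2·area = 34
  edge (10, 12)→(16, 8): d=(6,-4) top-left  bias=+0
  edge (16, 8)→(8, 19): d=(-8,11) right/bottom  bias=-1
  edge (8, 19)→(10, 12): d=(2,-7) top-left  bias=+0
    (7,4)@(15, 9): e=[2,3,29] → █
    (8,4)@(17, 9): e=[10,-19,43] → ·
    (6,5)@(13, 11): e=[6,9,19] → █
    (7,5)@(15, 11): e=[14,-13,33] → ·
    (5,6)@(11, 13): e=[10,15,9] → █
    (6,6)@(13, 13): e=[18,-7,23] → ·
    (5,7)@(11, 15): e=[22,-1,13] → ·
    (4,8)@(9, 17): e=[26,5,3] → █
    (5,8)@(11, 17): e=[34,-17,17] → ·
    (4,9)@(9, 19): e=[38,-11,7] → ·
  covered (4 px):
    · · · · · · · · ·
    · · · · · · · · ·
    · · · · · · · · ·
    · · · · · · · · ·
    · · · · · · · █ ·
    · · · · · · █ · ·
    · · · · · █ · · ·
    · · · · · · · · ·
    · · · · █ · · · ·
    · · · · · · · · ·
T2:
  2·area = 216
  edge (16, 0)→(10, 18): d=(-6,18) right/bottom  bias=-1
  edge (10, 18)→(4, 0): d=(-6,-18) top-left  bias=+0
  edge (4, 0)→(16, 0): d=(12,0) top-left  bias=+0
    (2,0)@(5, 1): e=[192,12,12] → █
    (3,0)@(7, 1): e=[156,48,12] → █
    (4,0)@(9, 1): e=[120,84,12] → █
    (5,0)@(11, 1): e=[84,120,12] → █
    (6,0)@(13, 1): e=[48,156,12] → █
    (7,0)@(15, 1): e=[12,192,12] → █
    (8,0)@(17, 1): e=[-24,228,12] → ·
    (2,1)@(5, 3): e=[180,0,36] → █  [on edge]
    (7,1)@(15, 3): e=[0,180,36] → ·  [on edge]
    (2,2)@(5, 5): e=[168,-12,60] → ·
    (3,2)@(7, 5): e=[132,24,60] → █
    (7,2)@(15, 5): e=[-12,168,60] → ·
    (3,4)@(7, 9): e=[108,0,108] → █  [on edge]
    (6,4)@(13, 9): e=[0,108,108] → ·  [on edge]
    (4,7)@(9, 15): e=[36,0,180] → █  [on edge]
    (5,7)@(11, 15): e=[0,36,180] → ·  [on edge]
  covered (27 px):
    · · █ █ █ █ █ █ ·
    · · █ █ █ █ █ · ·
    · · · █ █ █ █ · ·
    · · · █ █ █ █ · ·
    · · · █ █ █ · · ·
    · · · · █ █ · · ·
    · · · · █ █ · · ·
    · · · · █ · · · ·
    · · · · · · · · ·
    · · · · · · · · ·

Result: 32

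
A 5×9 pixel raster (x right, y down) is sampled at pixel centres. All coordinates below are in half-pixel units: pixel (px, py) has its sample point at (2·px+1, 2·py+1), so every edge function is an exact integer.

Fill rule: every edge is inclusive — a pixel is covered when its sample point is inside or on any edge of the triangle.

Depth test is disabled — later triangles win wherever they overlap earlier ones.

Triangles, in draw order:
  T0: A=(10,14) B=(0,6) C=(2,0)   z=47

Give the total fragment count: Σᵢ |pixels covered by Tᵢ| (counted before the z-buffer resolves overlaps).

T0:
  2·area = 76
  edge (10, 14)→(0, 6): d=(-10,-8) inclusive
  edge (0, 6)→(2, 0): d=(2,-6) inclusive
  edge (2, 0)→(10, 14): d=(8,14) inclusive
    (0,1)@(1, 3): e=[38,0,38] → X  [on edge]
    (1,1)@(3, 3): e=[54,12,10] → X
    (2,1)@(5, 3): e=[70,24,-18] → .
    (0,2)@(1, 5): e=[18,4,54] → X
    (2,2)@(5, 5): e=[50,28,-2] → .
    (0,3)@(1, 7): e=[-2,8,70] → .
    (1,3)@(3, 7): e=[14,20,42] → X
    (2,3)@(5, 7): e=[30,32,14] → X
    (3,3)@(7, 7): e=[46,44,-14] → .
    (1,4)@(3, 9): e=[-6,24,58] → .
    (2,4)@(5, 9): e=[10,36,30] → X
    (3,4)@(7, 9): e=[26,48,2] → X
  covered (10 px):
    . . . . .
    X X . . .
    X X . . .
    . X X . .
    . . X X .
    . . . X .
    . . . . X
    . . . . .
    . . . . .

Answer: 10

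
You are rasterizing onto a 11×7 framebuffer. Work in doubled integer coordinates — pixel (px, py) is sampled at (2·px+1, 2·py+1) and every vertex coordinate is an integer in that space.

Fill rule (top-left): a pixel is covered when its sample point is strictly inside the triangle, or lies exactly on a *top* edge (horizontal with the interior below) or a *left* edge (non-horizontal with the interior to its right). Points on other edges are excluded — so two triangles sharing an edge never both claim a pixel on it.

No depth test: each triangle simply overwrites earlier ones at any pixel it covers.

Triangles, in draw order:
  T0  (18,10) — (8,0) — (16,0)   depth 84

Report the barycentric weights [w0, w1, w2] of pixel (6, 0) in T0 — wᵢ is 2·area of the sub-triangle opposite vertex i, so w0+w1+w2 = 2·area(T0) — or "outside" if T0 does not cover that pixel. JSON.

T0:
  2·area = 80
  edge (18, 10)→(8, 0): d=(-10,-10) top-left  bias=+0
  edge (8, 0)→(16, 0): d=(8,0) top-left  bias=+0
  edge (16, 0)→(18, 10): d=(2,10) right/bottom  bias=-1
    (4,0)@(9, 1): e=[0,8,72] → #  [on edge]
    (5,0)@(11, 1): e=[20,8,52] → #
    (6,0)@(13, 1): e=[40,8,32] → #
    (7,0)@(15, 1): e=[60,8,12] → #
    (8,0)@(17, 1): e=[80,8,-8] → ·
    (4,1)@(9, 3): e=[-20,24,76] → ·
    (5,1)@(11, 3): e=[0,24,56] → #  [on edge]
    (8,1)@(17, 3): e=[60,24,-4] → ·
    (5,2)@(11, 5): e=[-20,40,60] → ·
    (6,2)@(13, 5): e=[0,40,40] → #  [on edge]
    (8,2)@(17, 5): e=[40,40,0] → ·  [on edge]
    (6,3)@(13, 7): e=[-20,56,44] → ·
    (7,3)@(15, 7): e=[0,56,24] → #  [on edge]
    (8,4)@(17, 9): e=[0,72,8] → #  [on edge]
    (9,5)@(19, 11): e=[0,88,-8] → ·  [on edge]
    (10,6)@(21, 13): e=[0,104,-24] → ·  [on edge]
  covered (12 px):
    · · · · # # # # · · ·
    · · · · · # # # · · ·
    · · · · · · # # · · ·
    · · · · · · · # # · ·
    · · · · · · · · # · ·
    · · · · · · · · · · ·
    · · · · · · · · · · ·

Final: [8,32,40]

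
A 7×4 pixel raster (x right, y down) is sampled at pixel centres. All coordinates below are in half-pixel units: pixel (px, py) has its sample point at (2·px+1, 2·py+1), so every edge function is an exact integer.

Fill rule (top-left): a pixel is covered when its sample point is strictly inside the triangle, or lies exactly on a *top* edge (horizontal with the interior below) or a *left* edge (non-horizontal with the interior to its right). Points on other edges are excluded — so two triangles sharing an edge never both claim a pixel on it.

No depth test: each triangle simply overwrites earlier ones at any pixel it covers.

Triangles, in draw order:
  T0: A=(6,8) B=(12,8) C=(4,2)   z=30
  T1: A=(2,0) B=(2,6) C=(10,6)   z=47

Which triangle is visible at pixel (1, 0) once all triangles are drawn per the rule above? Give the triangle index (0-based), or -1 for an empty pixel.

T0:
  2·area = 36  (B↔C swapped to make it positive)
  edge (6, 8)→(4, 2): d=(-2,-6) top-left  bias=+0
  edge (4, 2)→(12, 8): d=(8,6) right/bottom  bias=-1
  edge (12, 8)→(6, 8): d=(-6,0) right/bottom  bias=-1
    (2,1)@(5, 3): e=[4,2,30] → X
    (3,1)@(7, 3): e=[16,-10,30] → .
    (2,2)@(5, 5): e=[0,18,18] → X  [on edge]
    (3,2)@(7, 5): e=[12,6,18] → X
    (4,2)@(9, 5): e=[24,-6,18] → .
    (2,3)@(5, 7): e=[-4,34,6] → .
    (3,3)@(7, 7): e=[8,22,6] → X
    (4,3)@(9, 7): e=[20,10,6] → X
    (5,3)@(11, 7): e=[32,-2,6] → .
  covered (5 px):
    . . . . . . .
    . . X . . . .
    . . X X . . .
    . . . X X . .
T1:
  2·area = 48  (B↔C swapped to make it positive)
  edge (2, 0)→(10, 6): d=(8,6) right/bottom  bias=-1
  edge (10, 6)→(2, 6): d=(-8,0) right/bottom  bias=-1
  edge (2, 6)→(2, 0): d=(0,-6) top-left  bias=+0
    (1,0)@(3, 1): e=[2,40,6] → X
    (2,0)@(5, 1): e=[-10,40,18] → .
    (1,1)@(3, 3): e=[18,24,6] → X
    (2,1)@(5, 3): e=[6,24,18] → X
    (3,1)@(7, 3): e=[-6,24,30] → .
    (1,2)@(3, 5): e=[34,8,6] → X
    (3,2)@(7, 5): e=[10,8,30] → X
    (4,2)@(9, 5): e=[-2,8,42] → .
    (1,3)@(3, 7): e=[50,-8,6] → .
    (2,3)@(5, 7): e=[38,-8,18] → .
    (3,3)@(7, 7): e=[26,-8,30] → .
  covered (6 px):
    . X . . . . .
    . X X . . . .
    . X X X . . .
    . . . . . . .

Z-buffer (winner per pixel, '.' = empty):
  . 1 . . . . .
  . 1 1 . . . .
  . 1 1 1 . . .
  . . . 0 0 . .

Answer: 1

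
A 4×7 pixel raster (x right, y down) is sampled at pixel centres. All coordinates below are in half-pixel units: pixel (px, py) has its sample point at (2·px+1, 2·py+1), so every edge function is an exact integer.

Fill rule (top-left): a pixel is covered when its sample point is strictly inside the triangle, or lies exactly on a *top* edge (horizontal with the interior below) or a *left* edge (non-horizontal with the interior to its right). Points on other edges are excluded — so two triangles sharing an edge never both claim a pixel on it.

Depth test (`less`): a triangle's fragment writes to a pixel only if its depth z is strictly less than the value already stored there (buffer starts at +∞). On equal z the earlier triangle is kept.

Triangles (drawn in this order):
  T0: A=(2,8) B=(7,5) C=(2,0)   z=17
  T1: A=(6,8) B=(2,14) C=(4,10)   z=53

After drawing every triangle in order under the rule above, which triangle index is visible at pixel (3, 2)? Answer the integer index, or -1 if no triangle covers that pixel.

T0:
  2·area = 40  (B↔C swapped to make it positive)
  edge (2, 8)→(2, 0): d=(0,-8) top-left  bias=+0
  edge (2, 0)→(7, 5): d=(5,5) right/bottom  bias=-1
  edge (7, 5)→(2, 8): d=(-5,3) right/bottom  bias=-1
    (1,0)@(3, 1): e=[8,0,32] → ·  [on edge]
    (1,1)@(3, 3): e=[8,10,22] → #
    (2,1)@(5, 3): e=[24,0,16] → ·  [on edge]
    (1,2)@(3, 5): e=[8,20,12] → #
    (2,2)@(5, 5): e=[24,10,6] → #
    (3,2)@(7, 5): e=[40,0,0] → ·  [on edge]
    (1,3)@(3, 7): e=[8,30,2] → #
    (2,3)@(5, 7): e=[24,20,-4] → ·
    (1,4)@(3, 9): e=[8,40,-8] → ·
  covered (4 px):
    · · · ·
    · # · ·
    · # # ·
    · # · ·
    · · · ·
    · · · ·
    · · · ·
T1:
  2·area = 4
  edge (6, 8)→(2, 14): d=(-4,6) right/bottom  bias=-1
  edge (2, 14)→(4, 10): d=(2,-4) top-left  bias=+0
  edge (4, 10)→(6, 8): d=(2,-2) top-left  bias=+0
    (3,3)@(7, 7): e=[-2,6,0] → ·  [on edge]
    (2,4)@(5, 9): e=[2,2,0] → #  [on edge]
    (3,4)@(7, 9): e=[-10,10,4] → ·
    (1,5)@(3, 11): e=[6,-2,0] → ·  [on edge]
    (2,5)@(5, 11): e=[-6,6,4] → ·
    (0,6)@(1, 13): e=[10,-6,0] → ·  [on edge]
  covered (1 px):
    · · · ·
    · · · ·
    · · · ·
    · · · ·
    · · # ·
    · · · ·
    · · · ·

Z-buffer (winner per pixel, '.' = empty):
  . . . .
  . 0 . .
  . 0 0 .
  . 0 . .
  . . 1 .
  . . . .
  . . . .

Final: -1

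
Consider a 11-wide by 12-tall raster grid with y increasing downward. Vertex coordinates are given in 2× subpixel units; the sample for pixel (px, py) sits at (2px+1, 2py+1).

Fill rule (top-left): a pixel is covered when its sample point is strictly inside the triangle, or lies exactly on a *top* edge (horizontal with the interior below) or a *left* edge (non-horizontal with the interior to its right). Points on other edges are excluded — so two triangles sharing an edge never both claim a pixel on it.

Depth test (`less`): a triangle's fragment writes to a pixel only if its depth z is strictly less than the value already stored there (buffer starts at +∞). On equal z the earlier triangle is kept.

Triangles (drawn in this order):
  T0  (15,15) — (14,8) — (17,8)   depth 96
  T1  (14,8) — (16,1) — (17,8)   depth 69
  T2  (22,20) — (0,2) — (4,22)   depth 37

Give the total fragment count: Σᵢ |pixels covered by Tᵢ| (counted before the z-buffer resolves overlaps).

T0:
  2·area = 21
  edge (15, 15)→(14, 8): d=(-1,-7) top-left  bias=+0
  edge (14, 8)→(17, 8): d=(3,0) top-left  bias=+0
  edge (17, 8)→(15, 15): d=(-2,7) right/bottom  bias=-1
    (6,0)@(13, 1): e=[0,-21,42] → .  [on edge]
    (9,0)@(19, 1): e=[42,-21,0] → .  [on edge]
    (7,4)@(15, 9): e=[6,3,12] → X
    (8,4)@(17, 9): e=[20,3,-2] → .
    (7,5)@(15, 11): e=[4,9,8] → X
    (8,5)@(17, 11): e=[18,9,-6] → .
    (7,6)@(15, 13): e=[2,15,4] → X
    (8,6)@(17, 13): e=[16,15,-10] → .
    (7,7)@(15, 15): e=[0,21,0] → .  [on edge]
  covered (3 px):
    . . . . . . . . . . .
    . . . . . . . . . . .
    . . . . . . . . . . .
    . . . . . . . . . . .
    . . . . . . . X . . .
    . . . . . . . X . . .
    . . . . . . . X . . .
    . . . . . . . . . . .
    . . . . . . . . . . .
    . . . . . . . . . . .
    . . . . . . . . . . .
    . . . . . . . . . . .
T1:
  2·area = 21
  edge (14, 8)→(16, 1): d=(2,-7) top-left  bias=+0
  edge (16, 1)→(17, 8): d=(1,7) right/bottom  bias=-1
  edge (17, 8)→(14, 8): d=(-3,0) right/bottom  bias=-1
    (7,2)@(15, 5): e=[1,11,9] → X
    (8,2)@(17, 5): e=[15,-3,9] → .
    (7,3)@(15, 7): e=[5,13,3] → X
    (8,3)@(17, 7): e=[19,-1,3] → .
    (7,4)@(15, 9): e=[9,15,-3] → .
  covered (2 px):
    . . . . . . . . . . .
    . . . . . . . . . . .
    . . . . . . . X . . .
    . . . . . . . X . . .
    . . . . . . . . . . .
    . . . . . . . . . . .
    . . . . . . . . . . .
    . . . . . . . . . . .
    . . . . . . . . . . .
    . . . . . . . . . . .
    . . . . . . . . . . .
    . . . . . . . . . . .
T2:
  2·area = 368  (B↔C swapped to make it positive)
  edge (22, 20)→(4, 22): d=(-18,2) right/bottom  bias=-1
  edge (4, 22)→(0, 2): d=(-4,-20) top-left  bias=+0
  edge (0, 2)→(22, 20): d=(22,18) right/bottom  bias=-1
    (0,1)@(1, 3): e=[348,16,4] → X
    (1,1)@(3, 3): e=[344,56,-32] → .
    (0,2)@(1, 5): e=[312,8,48] → X
    (1,2)@(3, 5): e=[308,48,12] → X
    (2,2)@(5, 5): e=[304,88,-24] → .
    (0,3)@(1, 7): e=[276,0,92] → X  [on edge]
    (2,3)@(5, 7): e=[268,80,20] → X
    (3,3)@(7, 7): e=[264,120,-16] → .
    (0,4)@(1, 9): e=[240,-8,136] → .
    (1,4)@(3, 9): e=[236,32,100] → X
    (3,4)@(7, 9): e=[228,112,28] → X
    (4,4)@(9, 9): e=[224,152,-8] → .
    (5,5)@(11, 11): e=[184,184,0] → .  [on edge]
    (1,8)@(3, 17): e=[92,0,276] → X  [on edge]
    (6,10)@(13, 21): e=[0,184,184] → .  [on edge]
  covered (46 px):
    . . . . . . . . . . .
    X . . . . . . . . . .
    X X . . . . . . . . .
    X X X . . . . . . . .
    . X X X . . . . . . .
    . X X X X . . . . . .
    . X X X X X X . . . .
    . X X X X X X X . . .
    . X X X X X X X X . .
    . . X X X X X X X X .
    . . X X X X . . . . .
    . . . . . . . . . . .

Answer: 51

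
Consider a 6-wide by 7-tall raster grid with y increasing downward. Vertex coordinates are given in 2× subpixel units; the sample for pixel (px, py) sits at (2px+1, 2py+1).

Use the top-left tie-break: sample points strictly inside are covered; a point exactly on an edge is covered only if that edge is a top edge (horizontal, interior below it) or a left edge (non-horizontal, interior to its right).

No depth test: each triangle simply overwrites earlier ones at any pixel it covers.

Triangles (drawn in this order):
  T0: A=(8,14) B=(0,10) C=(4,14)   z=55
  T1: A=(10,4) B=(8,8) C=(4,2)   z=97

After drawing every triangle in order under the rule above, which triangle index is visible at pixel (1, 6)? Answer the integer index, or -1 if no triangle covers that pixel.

T0:
  2·area = 16  (B↔C swapped to make it positive)
  edge (8, 14)→(4, 14): d=(-4,0) right/bottom  bias=-1
  edge (4, 14)→(0, 10): d=(-4,-4) top-left  bias=+0
  edge (0, 10)→(8, 14): d=(8,4) right/bottom  bias=-1
    (0,5)@(1, 11): e=[12,0,4] → █  [on edge]
    (1,5)@(3, 11): e=[12,8,-4] → ·
    (0,6)@(1, 13): e=[4,-8,20] → ·
    (1,6)@(3, 13): e=[4,0,12] → █  [on edge]
    (2,6)@(5, 13): e=[4,8,4] → █
    (3,6)@(7, 13): e=[4,16,-4] → ·
  covered (3 px):
    · · · · · ·
    · · · · · ·
    · · · · · ·
    · · · · · ·
    · · · · · ·
    █ · · · · ·
    · █ █ · · ·
T1:
  2·area = 28
  edge (10, 4)→(8, 8): d=(-2,4) right/bottom  bias=-1
  edge (8, 8)→(4, 2): d=(-4,-6) top-left  bias=+0
  edge (4, 2)→(10, 4): d=(6,2) right/bottom  bias=-1
    (0,0)@(1, 1): e=[42,-14,0] → ·  [on edge]
    (2,1)@(5, 3): e=[22,2,4] → █
    (3,1)@(7, 3): e=[14,14,0] → ·  [on edge]
    (2,2)@(5, 5): e=[18,-6,16] → ·
    (3,2)@(7, 5): e=[10,6,12] → █
    (4,2)@(9, 5): e=[2,18,8] → █
    (5,2)@(11, 5): e=[-6,30,4] → ·
    (3,3)@(7, 7): e=[6,-2,24] → ·
    (4,3)@(9, 7): e=[-2,10,20] → ·
  covered (3 px):
    · · · · · ·
    · · █ · · ·
    · · · █ █ ·
    · · · · · ·
    · · · · · ·
    · · · · · ·
    · · · · · ·

Z-buffer (winner per pixel, '.' = empty):
  . . . . . .
  . . 1 . . .
  . . . 1 1 .
  . . . . . .
  . . . . . .
  0 . . . . .
  . 0 0 . . .

Result: 0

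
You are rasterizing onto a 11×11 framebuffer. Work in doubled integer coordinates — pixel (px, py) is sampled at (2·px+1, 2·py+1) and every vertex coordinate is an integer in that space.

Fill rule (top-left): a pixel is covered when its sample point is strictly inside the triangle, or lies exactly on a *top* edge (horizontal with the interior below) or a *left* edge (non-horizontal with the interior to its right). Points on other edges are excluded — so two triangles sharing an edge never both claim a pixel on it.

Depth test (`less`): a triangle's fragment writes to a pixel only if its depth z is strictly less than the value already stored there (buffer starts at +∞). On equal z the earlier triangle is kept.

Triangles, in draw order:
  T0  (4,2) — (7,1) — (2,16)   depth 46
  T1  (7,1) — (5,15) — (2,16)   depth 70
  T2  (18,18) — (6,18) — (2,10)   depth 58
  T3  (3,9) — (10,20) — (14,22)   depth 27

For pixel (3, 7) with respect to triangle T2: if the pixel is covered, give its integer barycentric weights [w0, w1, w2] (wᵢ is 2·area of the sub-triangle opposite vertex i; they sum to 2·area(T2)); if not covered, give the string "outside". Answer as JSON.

T0:
  2·area = 40
  edge (4, 2)→(7, 1): d=(3,-1) top-left  bias=+0
  edge (7, 1)→(2, 16): d=(-5,15) right/bottom  bias=-1
  edge (2, 16)→(4, 2): d=(2,-14) top-left  bias=+0
    (3,0)@(7, 1): e=[0,0,40] → .  [on edge]
    (0,1)@(1, 3): e=[0,80,-40] → .  [on edge]
    (2,1)@(5, 3): e=[4,20,16] → X
    (3,1)@(7, 3): e=[6,-10,44] → .
    (2,2)@(5, 5): e=[10,10,20] → X
    (3,2)@(7, 5): e=[12,-20,48] → .
    (2,3)@(5, 7): e=[16,0,24] → .  [on edge]
    (1,4)@(3, 9): e=[20,20,0] → X  [on edge]
    (2,4)@(5, 9): e=[22,-10,28] → .
    (1,5)@(3, 11): e=[26,10,4] → X
    (2,5)@(5, 11): e=[28,-20,32] → .
    (1,6)@(3, 13): e=[32,0,8] → .  [on edge]
    (0,9)@(1, 19): e=[48,0,-8] → .  [on edge]
  covered (4 px):
    . . . . . . . . . . .
    . . X . . . . . . . .
    . . X . . . . . . . .
    . . . . . . . . . . .
    . X . . . . . . . . .
    . X . . . . . . . . .
    . . . . . . . . . . .
    . . . . . . . . . . .
    . . . . . . . . . . .
    . . . . . . . . . . .
    . . . . . . . . . . .
T1:
  2·area = 40
  edge (7, 1)→(5, 15): d=(-2,14) right/bottom  bias=-1
  edge (5, 15)→(2, 16): d=(-3,1) right/bottom  bias=-1
  edge (2, 16)→(7, 1): d=(5,-15) top-left  bias=+0
    (3,0)@(7, 1): e=[0,40,0] → .  [on edge]
    (2,3)@(5, 7): e=[16,24,0] → X  [on edge]
    (3,3)@(7, 7): e=[-12,22,30] → .
    (2,4)@(5, 9): e=[12,18,10] → X
    (3,4)@(7, 9): e=[-16,16,40] → .
    (2,5)@(5, 11): e=[8,12,20] → X
    (3,5)@(7, 11): e=[-20,10,50] → .
    (8,5)@(17, 11): e=[-160,0,200] → .  [on edge]
    (1,6)@(3, 13): e=[32,8,0] → X  [on edge]
    (3,6)@(7, 13): e=[-24,4,60] → .
    (5,6)@(11, 13): e=[-80,0,120] → .  [on edge]
    (1,7)@(3, 15): e=[28,2,10] → X
    (2,7)@(5, 15): e=[0,0,40] → .  [on edge]
    (0,9)@(1, 19): e=[48,-8,0] → .  [on edge]
  covered (6 px):
    . . . . . . . . . . .
    . . . . . . . . . . .
    . . . . . . . . . . .
    . . X . . . . . . . .
    . . X . . . . . . . .
    . . X . . . . . . . .
    . X X . . . . . . . .
    . X . . . . . . . . .
    . . . . . . . . . . .
    . . . . . . . . . . .
    . . . . . . . . . . .
T2:
  2·area = 96
  edge (18, 18)→(6, 18): d=(-12,0) right/bottom  bias=-1
  edge (6, 18)→(2, 10): d=(-4,-8) top-left  bias=+0
  edge (2, 10)→(18, 18): d=(16,8) right/bottom  bias=-1
    (1,5)@(3, 11): e=[84,4,8] → X
    (2,5)@(5, 11): e=[84,20,-8] → .
    (1,6)@(3, 13): e=[60,-4,40] → .
    (2,6)@(5, 13): e=[60,12,24] → X
    (3,6)@(7, 13): e=[60,28,8] → X
    (4,6)@(9, 13): e=[60,44,-8] → .
    (2,7)@(5, 15): e=[36,4,56] → X
    (4,7)@(9, 15): e=[36,36,24] → X
    (5,7)@(11, 15): e=[36,52,8] → X
    (6,7)@(13, 15): e=[36,68,-8] → .
    (2,8)@(5, 17): e=[12,-4,88] → .
    (3,8)@(7, 17): e=[12,12,72] → X
  covered (12 px):
    . . . . . . . . . . .
    . . . . . . . . . . .
    . . . . . . . . . . .
    . . . . . . . . . . .
    . . . . . . . . . . .
    . X . . . . . . . . .
    . . X X . . . . . . .
    . . X X X X . . . . .
    . . . X X X X X . . .
    . . . . . . . . . . .
    . . . . . . . . . . .
T3:
  2·area = 30  (B↔C swapped to make it positive)
  edge (3, 9)→(14, 22): d=(11,13) right/bottom  bias=-1
  edge (14, 22)→(10, 20): d=(-4,-2) top-left  bias=+0
  edge (10, 20)→(3, 9): d=(-7,-11) top-left  bias=+0
    (1,4)@(3, 9): e=[0,30,0] → .  [on edge]
    (3,7)@(7, 15): e=[14,14,2] → X
    (4,7)@(9, 15): e=[-12,18,24] → .
    (3,8)@(7, 17): e=[36,6,-12] → .
    (4,8)@(9, 17): e=[10,10,10] → X
    (5,8)@(11, 17): e=[-16,14,32] → .
    (4,9)@(9, 19): e=[32,2,-4] → .
    (5,9)@(11, 19): e=[6,6,18] → X
    (6,9)@(13, 19): e=[-20,10,40] → .
    (5,10)@(11, 21): e=[28,-2,4] → .
    (6,10)@(13, 21): e=[2,2,26] → X
    (7,10)@(15, 21): e=[-24,6,48] → .
  covered (4 px):
    . . . . . . . . . . .
    . . . . . . . . . . .
    . . . . . . . . . . .
    . . . . . . . . . . .
    . . . . . . . . . . .
    . . . . . . . . . . .
    . . . . . . . . . . .
    . . . X . . . . . . .
    . . . . X . . . . . .
    . . . . . X . . . . .
    . . . . . . X . . . .

Final: [20,40,36]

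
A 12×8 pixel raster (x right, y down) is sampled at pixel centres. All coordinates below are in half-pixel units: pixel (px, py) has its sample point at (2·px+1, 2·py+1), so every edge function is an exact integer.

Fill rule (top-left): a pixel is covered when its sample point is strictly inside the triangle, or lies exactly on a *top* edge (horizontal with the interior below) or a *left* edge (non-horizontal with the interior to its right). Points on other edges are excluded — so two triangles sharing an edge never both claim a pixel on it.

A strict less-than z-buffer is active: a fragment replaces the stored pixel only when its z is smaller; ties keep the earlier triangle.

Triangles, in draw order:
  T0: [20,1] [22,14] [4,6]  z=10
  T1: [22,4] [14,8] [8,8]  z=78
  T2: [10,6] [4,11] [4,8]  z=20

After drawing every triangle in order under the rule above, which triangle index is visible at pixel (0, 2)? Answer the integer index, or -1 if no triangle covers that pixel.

T0:
  2·area = 218
  edge (20, 1)→(22, 14): d=(2,13) right/bottom  bias=-1
  edge (22, 14)→(4, 6): d=(-18,-8) top-left  bias=+0
  edge (4, 6)→(20, 1): d=(16,-5) top-left  bias=+0
    (7,1)@(15, 3): e=[69,142,7] → X
    (8,1)@(17, 3): e=[43,158,17] → X
    (9,1)@(19, 3): e=[17,174,27] → X
    (10,1)@(21, 3): e=[-9,190,37] → .
    (4,2)@(9, 5): e=[151,58,9] → X
    (5,2)@(11, 5): e=[125,74,19] → X
    (6,2)@(13, 5): e=[99,90,29] → X
    (10,2)@(21, 5): e=[-5,154,69] → .
    (3,3)@(7, 7): e=[181,6,31] → X
    (10,3)@(21, 7): e=[-1,118,101] → .
    (3,4)@(7, 9): e=[185,-30,63] → .
    (4,4)@(9, 9): e=[159,-14,73] → .
  covered (26 px):
    . . . . . . . . . . . .
    . . . . . . . X X X . .
    . . . . X X X X X X . .
    . . . X X X X X X X . .
    . . . . . X X X X X X .
    . . . . . . . . X X X .
    . . . . . . . . . . X .
    . . . . . . . . . . . .
T1:
  2·area = 24
  edge (22, 4)→(14, 8): d=(-8,4) right/bottom  bias=-1
  edge (14, 8)→(8, 8): d=(-6,0) right/bottom  bias=-1
  edge (8, 8)→(22, 4): d=(14,-4) top-left  bias=+0
    (9,2)@(19, 5): e=[4,18,2] → X
    (10,2)@(21, 5): e=[-4,18,10] → .
    (6,3)@(13, 7): e=[12,6,6] → X
    (7,3)@(15, 7): e=[4,6,14] → X
    (8,3)@(17, 7): e=[-4,6,22] → .
    (9,3)@(19, 7): e=[-12,6,30] → .
    (6,4)@(13, 9): e=[-4,-6,34] → .
    (7,4)@(15, 9): e=[-12,-6,42] → .
  covered (3 px):
    . . . . . . . . . . . .
    . . . . . . . . . . . .
    . . . . . . . . . X . .
    . . . . . . X X . . . .
    . . . . . . . . . . . .
    . . . . . . . . . . . .
    . . . . . . . . . . . .
    . . . . . . . . . . . .
T2:
  2·area = 18
  edge (10, 6)→(4, 11): d=(-6,5) right/bottom  bias=-1
  edge (4, 11)→(4, 8): d=(0,-3) top-left  bias=+0
  edge (4, 8)→(10, 6): d=(6,-2) top-left  bias=+0
    (9,1)@(19, 3): e=[-27,45,0] → .  [on edge]
    (6,2)@(13, 5): e=[-9,27,0] → .  [on edge]
    (3,3)@(7, 7): e=[9,9,0] → X  [on edge]
    (4,3)@(9, 7): e=[-1,15,4] → .
    (0,4)@(1, 9): e=[27,-9,0] → .  [on edge]
    (2,4)@(5, 9): e=[7,3,8] → X
    (3,4)@(7, 9): e=[-3,9,12] → .
    (2,5)@(5, 11): e=[-5,3,20] → .
  covered (2 px):
    . . . . . . . . . . . .
    . . . . . . . . . . . .
    . . . . . . . . . . . .
    . . . X . . . . . . . .
    . . X . . . . . . . . .
    . . . . . . . . . . . .
    . . . . . . . . . . . .
    . . . . . . . . . . . .

Z-buffer (winner per pixel, '.' = empty):
  . . . . . . . . . . . .
  . . . . . . . 0 0 0 . .
  . . . . 0 0 0 0 0 0 . .
  . . . 0 0 0 0 0 0 0 . .
  . . 2 . . 0 0 0 0 0 0 .
  . . . . . . . . 0 0 0 .
  . . . . . . . . . . 0 .
  . . . . . . . . . . . .

Final: -1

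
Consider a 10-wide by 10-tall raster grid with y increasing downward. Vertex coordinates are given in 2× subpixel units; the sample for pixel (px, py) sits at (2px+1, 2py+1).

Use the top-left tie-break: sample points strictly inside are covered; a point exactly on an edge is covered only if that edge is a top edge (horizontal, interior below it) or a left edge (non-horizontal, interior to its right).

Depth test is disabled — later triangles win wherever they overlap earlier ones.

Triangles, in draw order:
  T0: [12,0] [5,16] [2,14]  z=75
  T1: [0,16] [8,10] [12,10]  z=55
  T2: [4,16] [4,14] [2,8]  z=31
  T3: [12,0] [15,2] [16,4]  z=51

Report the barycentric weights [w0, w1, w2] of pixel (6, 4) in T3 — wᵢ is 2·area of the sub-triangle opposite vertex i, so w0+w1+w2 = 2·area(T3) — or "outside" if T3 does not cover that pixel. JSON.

T0:
  2·area = 62
  edge (12, 0)→(5, 16): d=(-7,16) right/bottom  bias=-1
  edge (5, 16)→(2, 14): d=(-3,-2) top-left  bias=+0
  edge (2, 14)→(12, 0): d=(10,-14) top-left  bias=+0
    (4,2)@(9, 5): e=[13,41,8] → X
    (5,2)@(11, 5): e=[-19,45,36] → .
    (3,3)@(7, 7): e=[31,31,0] → X  [on edge]
    (4,3)@(9, 7): e=[-1,35,28] → .
    (3,4)@(7, 9): e=[17,25,20] → X
    (4,4)@(9, 9): e=[-15,29,48] → .
    (2,5)@(5, 11): e=[35,15,12] → X
    (4,5)@(9, 11): e=[-29,23,68] → .
    (1,6)@(3, 13): e=[53,5,4] → X
    (3,6)@(7, 13): e=[-11,13,60] → .
    (1,7)@(3, 15): e=[39,-1,24] → .
    (2,7)@(5, 15): e=[7,3,52] → X
  covered (8 px):
    . . . . . . . . . .
    . . . . . . . . . .
    . . . . X . . . . .
    . . . X . . . . . .
    . . . X . . . . . .
    . . X X . . . . . .
    . X X . . . . . . .
    . . X . . . . . . .
    . . . . . . . . . .
    . . . . . . . . . .
T1:
  2·area = 24
  edge (0, 16)→(8, 10): d=(8,-6) top-left  bias=+0
  edge (8, 10)→(12, 10): d=(4,0) top-left  bias=+0
  edge (12, 10)→(0, 16): d=(-12,6) right/bottom  bias=-1
    (3,5)@(7, 11): e=[2,4,18] → X
    (4,5)@(9, 11): e=[14,4,6] → X
    (5,5)@(11, 11): e=[26,4,-6] → .
    (2,6)@(5, 13): e=[6,12,6] → X
    (3,6)@(7, 13): e=[18,12,-6] → .
    (4,6)@(9, 13): e=[30,12,-18] → .
    (2,7)@(5, 15): e=[22,20,-18] → .
  covered (3 px):
    . . . . . . . . . .
    . . . . . . . . . .
    . . . . . . . . . .
    . . . . . . . . . .
    . . . . . . . . . .
    . . . X X . . . . .
    . . X . . . . . . .
    . . . . . . . . . .
    . . . . . . . . . .
    . . . . . . . . . .
T2:
  2·area = 4  (B↔C swapped to make it positive)
  edge (4, 16)→(2, 8): d=(-2,-8) top-left  bias=+0
  edge (2, 8)→(4, 14): d=(2,6) right/bottom  bias=-1
  edge (4, 14)→(4, 16): d=(0,2) right/bottom  bias=-1
    (0,2)@(1, 5): e=[-2,0,6] → .  [on edge]
    (1,5)@(3, 11): e=[2,0,2] → .  [on edge]
    (2,8)@(5, 17): e=[6,0,-2] → .  [on edge]
  covered (0 px):
    . . . . . . . . . .
    . . . . . . . . . .
    . . . . . . . . . .
    . . . . . . . . . .
    . . . . . . . . . .
    . . . . . . . . . .
    . . . . . . . . . .
    . . . . . . . . . .
    . . . . . . . . . .
    . . . . . . . . . .
T3:
  2·area = 4
  edge (12, 0)→(15, 2): d=(3,2) right/bottom  bias=-1
  edge (15, 2)→(16, 4): d=(1,2) right/bottom  bias=-1
  edge (16, 4)→(12, 0): d=(-4,-4) top-left  bias=+0
    (6,0)@(13, 1): e=[1,3,0] → X  [on edge]
    (7,0)@(15, 1): e=[-3,-1,8] → .
    (6,1)@(13, 3): e=[7,5,-8] → .
    (7,1)@(15, 3): e=[3,1,0] → X  [on edge]
    (8,1)@(17, 3): e=[-1,-3,8] → .
    (7,2)@(15, 5): e=[9,3,-8] → .
    (8,2)@(17, 5): e=[5,-1,0] → .  [on edge]
    (9,3)@(19, 7): e=[7,-3,0] → .  [on edge]
  covered (2 px):
    . . . . . . X . . .
    . . . . . . . X . .
    . . . . . . . . . .
    . . . . . . . . . .
    . . . . . . . . . .
    . . . . . . . . . .
    . . . . . . . . . .
    . . . . . . . . . .
    . . . . . . . . . .
    . . . . . . . . . .

Final: "outside"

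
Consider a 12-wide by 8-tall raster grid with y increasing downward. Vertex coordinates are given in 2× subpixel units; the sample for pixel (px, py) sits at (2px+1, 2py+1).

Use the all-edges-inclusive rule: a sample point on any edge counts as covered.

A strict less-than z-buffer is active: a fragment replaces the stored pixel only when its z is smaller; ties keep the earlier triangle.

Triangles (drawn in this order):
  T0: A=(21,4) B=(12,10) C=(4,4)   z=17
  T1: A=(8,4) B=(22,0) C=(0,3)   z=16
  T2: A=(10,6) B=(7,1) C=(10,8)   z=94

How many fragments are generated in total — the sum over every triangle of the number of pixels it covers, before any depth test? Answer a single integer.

T0:
  2·area = 102
  edge (21, 4)→(12, 10): d=(-9,6) inclusive
  edge (12, 10)→(4, 4): d=(-8,-6) inclusive
  edge (4, 4)→(21, 4): d=(17,0) inclusive
    (3,2)@(7, 5): e=[75,10,17] → #
    (4,2)@(9, 5): e=[63,22,17] → #
    (5,2)@(11, 5): e=[51,34,17] → #
    (6,2)@(13, 5): e=[39,46,17] → #
    (7,2)@(15, 5): e=[27,58,17] → #
    (8,2)@(17, 5): e=[15,70,17] → #
    (9,2)@(19, 5): e=[3,82,17] → #
    (10,2)@(21, 5): e=[-9,94,17] → ·
    (3,3)@(7, 7): e=[57,-6,51] → ·
    (4,3)@(9, 7): e=[45,6,51] → #
    (8,3)@(17, 7): e=[-3,54,51] → ·
    (9,3)@(19, 7): e=[-15,66,51] → ·
  covered (13 px):
    · · · · · · · · · · · ·
    · · · · · · · · · · · ·
    · · · # # # # # # # · ·
    · · · · # # # # · · · ·
    · · · · · # # · · · · ·
    · · · · · · · · · · · ·
    · · · · · · · · · · · ·
    · · · · · · · · · · · ·
T1:
  2·area = 46  (B↔C swapped to make it positive)
  edge (8, 4)→(0, 3): d=(-8,-1) inclusive
  edge (0, 3)→(22, 0): d=(22,-3) inclusive
  edge (22, 0)→(8, 4): d=(-14,4) inclusive
    (7,0)@(15, 1): e=[31,1,14] → #
    (8,0)@(17, 1): e=[33,7,6] → #
    (9,0)@(19, 1): e=[35,13,-2] → ·
    (0,1)@(1, 3): e=[1,3,42] → #
    (1,1)@(3, 3): e=[3,9,34] → #
    (2,1)@(5, 3): e=[5,15,26] → #
    (3,1)@(7, 3): e=[7,21,18] → #
    (4,1)@(9, 3): e=[9,27,10] → #
    (5,1)@(11, 3): e=[11,33,2] → #
    (6,1)@(13, 3): e=[13,39,-6] → ·
    (7,1)@(15, 3): e=[15,45,-14] → ·
    (8,1)@(17, 3): e=[17,51,-22] → ·
  covered (8 px):
    · · · · · · · # # · · ·
    # # # # # # · · · · · ·
    · · · · · · · · · · · ·
    · · · · · · · · · · · ·
    · · · · · · · · · · · ·
    · · · · · · · · · · · ·
    · · · · · · · · · · · ·
    · · · · · · · · · · · ·
T2:
  2·area = 6  (B↔C swapped to make it positive)
  edge (10, 6)→(10, 8): d=(0,2) inclusive
  edge (10, 8)→(7, 1): d=(-3,-7) inclusive
  edge (7, 1)→(10, 6): d=(3,5) inclusive
    (3,0)@(7, 1): e=[6,0,0] → #  [on edge]
    (4,0)@(9, 1): e=[2,14,-10] → ·
    (3,1)@(7, 3): e=[6,-6,6] → ·
    (4,2)@(9, 5): e=[2,2,2] → #
    (5,2)@(11, 5): e=[-2,16,-8] → ·
    (4,3)@(9, 7): e=[2,-4,8] → ·
    (6,5)@(13, 11): e=[-6,12,0] → ·  [on edge]
    (6,7)@(13, 15): e=[-6,0,12] → ·  [on edge]
  covered (2 px):
    · · · # · · · · · · · ·
    · · · · · · · · · · · ·
    · · · · # · · · · · · ·
    · · · · · · · · · · · ·
    · · · · · · · · · · · ·
    · · · · · · · · · · · ·
    · · · · · · · · · · · ·
    · · · · · · · · · · · ·

Result: 23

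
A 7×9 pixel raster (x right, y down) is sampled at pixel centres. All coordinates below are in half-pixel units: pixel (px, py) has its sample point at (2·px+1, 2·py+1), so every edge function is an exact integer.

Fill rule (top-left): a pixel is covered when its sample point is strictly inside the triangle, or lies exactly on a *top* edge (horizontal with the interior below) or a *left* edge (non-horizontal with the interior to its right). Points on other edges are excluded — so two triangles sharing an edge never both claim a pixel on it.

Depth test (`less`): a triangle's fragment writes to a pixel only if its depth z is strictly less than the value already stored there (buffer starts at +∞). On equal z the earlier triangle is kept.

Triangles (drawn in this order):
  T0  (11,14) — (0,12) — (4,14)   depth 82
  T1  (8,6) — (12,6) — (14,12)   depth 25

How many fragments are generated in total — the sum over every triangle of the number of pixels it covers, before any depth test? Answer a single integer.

T0:
  2·area = 14  (B↔C swapped to make it positive)
  edge (11, 14)→(4, 14): d=(-7,0) right/bottom  bias=-1
  edge (4, 14)→(0, 12): d=(-4,-2) top-left  bias=+0
  edge (0, 12)→(11, 14): d=(11,2) right/bottom  bias=-1
    (1,6)@(3, 13): e=[7,2,5] → X
    (2,6)@(5, 13): e=[7,6,1] → X
    (3,6)@(7, 13): e=[7,10,-3] → .
    (1,7)@(3, 15): e=[-7,-6,27] → .
    (2,7)@(5, 15): e=[-7,-2,23] → .
  covered (2 px):
    . . . . . . .
    . . . . . . .
    . . . . . . .
    . . . . . . .
    . . . . . . .
    . . . . . . .
    . X X . . . .
    . . . . . . .
    . . . . . . .
T1:
  2·area = 24
  edge (8, 6)→(12, 6): d=(4,0) top-left  bias=+0
  edge (12, 6)→(14, 12): d=(2,6) right/bottom  bias=-1
  edge (14, 12)→(8, 6): d=(-6,-6) top-left  bias=+0
    (1,0)@(3, 1): e=[-20,44,0] → .  [on edge]
    (2,1)@(5, 3): e=[-12,36,0] → .  [on edge]
    (5,1)@(11, 3): e=[-12,0,36] → .  [on edge]
    (3,2)@(7, 5): e=[-4,28,0] → .  [on edge]
    (4,3)@(9, 7): e=[4,20,0] → X  [on edge]
    (5,3)@(11, 7): e=[4,8,12] → X
    (6,3)@(13, 7): e=[4,-4,24] → .
    (4,4)@(9, 9): e=[12,24,-12] → .
    (5,4)@(11, 9): e=[12,12,0] → X  [on edge]
    (6,4)@(13, 9): e=[12,0,12] → .  [on edge]
    (5,5)@(11, 11): e=[20,16,-12] → .
    (6,5)@(13, 11): e=[20,4,0] → X  [on edge]
  covered (4 px):
    . . . . . . .
    . . . . . . .
    . . . . . . .
    . . . . X X .
    . . . . . X .
    . . . . . . X
    . . . . . . .
    . . . . . . .
    . . . . . . .

Answer: 6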